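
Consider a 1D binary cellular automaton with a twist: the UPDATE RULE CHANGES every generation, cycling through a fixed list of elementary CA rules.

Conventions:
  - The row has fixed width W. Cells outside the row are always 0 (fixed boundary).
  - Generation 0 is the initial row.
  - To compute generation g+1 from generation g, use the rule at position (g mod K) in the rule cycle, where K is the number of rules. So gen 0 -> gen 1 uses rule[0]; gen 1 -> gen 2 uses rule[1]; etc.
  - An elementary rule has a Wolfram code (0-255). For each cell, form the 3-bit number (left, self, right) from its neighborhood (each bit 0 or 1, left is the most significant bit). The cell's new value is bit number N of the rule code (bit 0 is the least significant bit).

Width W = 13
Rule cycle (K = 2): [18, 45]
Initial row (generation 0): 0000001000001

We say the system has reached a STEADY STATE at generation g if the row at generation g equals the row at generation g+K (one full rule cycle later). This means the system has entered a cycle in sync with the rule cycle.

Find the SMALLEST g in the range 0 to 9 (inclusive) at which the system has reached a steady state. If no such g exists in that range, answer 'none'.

Gen 0: 0000001000001
Gen 1 (rule 18): 0000010100010
Gen 2 (rule 45): 1111011101010
Gen 3 (rule 18): 0000000000001
Gen 4 (rule 45): 1111111111101
Gen 5 (rule 18): 0000000000000
Gen 6 (rule 45): 1111111111111
Gen 7 (rule 18): 0000000000000
Gen 8 (rule 45): 1111111111111
Gen 9 (rule 18): 0000000000000
Gen 10 (rule 45): 1111111111111
Gen 11 (rule 18): 0000000000000

Answer: 5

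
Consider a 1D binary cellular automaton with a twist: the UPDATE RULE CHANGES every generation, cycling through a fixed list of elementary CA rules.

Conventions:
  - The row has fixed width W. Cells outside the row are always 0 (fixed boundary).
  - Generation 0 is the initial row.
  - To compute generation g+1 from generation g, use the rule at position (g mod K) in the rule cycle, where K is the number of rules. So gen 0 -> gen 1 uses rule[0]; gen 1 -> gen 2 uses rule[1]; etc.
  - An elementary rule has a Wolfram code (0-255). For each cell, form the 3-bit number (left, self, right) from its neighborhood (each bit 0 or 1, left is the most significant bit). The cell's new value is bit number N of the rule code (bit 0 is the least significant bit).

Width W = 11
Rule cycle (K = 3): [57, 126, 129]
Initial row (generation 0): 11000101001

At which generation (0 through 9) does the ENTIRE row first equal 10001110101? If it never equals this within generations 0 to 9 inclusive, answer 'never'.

Answer: never

Derivation:
Gen 0: 11000101001
Gen 1 (rule 57): 10110010100
Gen 2 (rule 126): 11111111110
Gen 3 (rule 129): 01111111100
Gen 4 (rule 57): 01000000011
Gen 5 (rule 126): 11100000111
Gen 6 (rule 129): 01001110010
Gen 7 (rule 57): 00101001001
Gen 8 (rule 126): 01111111111
Gen 9 (rule 129): 00111111110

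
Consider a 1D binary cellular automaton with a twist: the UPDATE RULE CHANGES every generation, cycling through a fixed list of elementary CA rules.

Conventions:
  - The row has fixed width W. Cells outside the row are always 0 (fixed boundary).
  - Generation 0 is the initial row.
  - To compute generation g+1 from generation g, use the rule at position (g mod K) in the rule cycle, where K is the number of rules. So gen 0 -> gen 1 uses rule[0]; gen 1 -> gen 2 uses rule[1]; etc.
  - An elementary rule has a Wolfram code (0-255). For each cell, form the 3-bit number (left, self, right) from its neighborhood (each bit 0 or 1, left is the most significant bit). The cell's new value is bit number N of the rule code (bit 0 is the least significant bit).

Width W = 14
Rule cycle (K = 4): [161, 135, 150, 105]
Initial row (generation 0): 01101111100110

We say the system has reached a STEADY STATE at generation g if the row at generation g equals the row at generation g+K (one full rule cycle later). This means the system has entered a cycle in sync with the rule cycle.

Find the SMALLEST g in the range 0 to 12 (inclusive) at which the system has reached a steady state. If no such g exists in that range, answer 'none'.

Answer: none

Derivation:
Gen 0: 01101111100110
Gen 1 (rule 161): 00010111000000
Gen 2 (rule 135): 11110010011111
Gen 3 (rule 150): 01101111101110
Gen 4 (rule 105): 01111000111010
Gen 5 (rule 161): 00110010010100
Gen 6 (rule 135): 11000110110101
Gen 7 (rule 150): 00101000000101
Gen 8 (rule 105): 10010011110010
Gen 9 (rule 161): 00000001100000
Gen 10 (rule 135): 11111110001111
Gen 11 (rule 150): 01111101010110
Gen 12 (rule 105): 01000110101110
Gen 13 (rule 161): 00010001010100
Gen 14 (rule 135): 11110111010101
Gen 15 (rule 150): 01100010010101
Gen 16 (rule 105): 01101000001010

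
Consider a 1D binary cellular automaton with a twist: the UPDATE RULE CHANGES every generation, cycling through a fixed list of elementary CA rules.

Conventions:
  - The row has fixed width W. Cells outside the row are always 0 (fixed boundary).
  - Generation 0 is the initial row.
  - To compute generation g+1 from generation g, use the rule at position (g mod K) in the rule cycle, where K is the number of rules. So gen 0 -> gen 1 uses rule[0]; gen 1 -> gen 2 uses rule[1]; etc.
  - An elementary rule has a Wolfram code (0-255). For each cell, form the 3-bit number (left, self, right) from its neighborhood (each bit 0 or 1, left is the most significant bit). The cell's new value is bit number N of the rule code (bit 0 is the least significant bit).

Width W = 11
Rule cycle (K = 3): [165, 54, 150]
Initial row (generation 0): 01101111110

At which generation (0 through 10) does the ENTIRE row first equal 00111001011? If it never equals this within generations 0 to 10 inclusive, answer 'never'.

Answer: never

Derivation:
Gen 0: 01101111110
Gen 1 (rule 165): 00010111100
Gen 2 (rule 54): 00111000010
Gen 3 (rule 150): 01010100111
Gen 4 (rule 165): 01111100010
Gen 5 (rule 54): 10000010111
Gen 6 (rule 150): 11000110010
Gen 7 (rule 165): 00010000010
Gen 8 (rule 54): 00111000111
Gen 9 (rule 150): 01010101010
Gen 10 (rule 165): 01111111110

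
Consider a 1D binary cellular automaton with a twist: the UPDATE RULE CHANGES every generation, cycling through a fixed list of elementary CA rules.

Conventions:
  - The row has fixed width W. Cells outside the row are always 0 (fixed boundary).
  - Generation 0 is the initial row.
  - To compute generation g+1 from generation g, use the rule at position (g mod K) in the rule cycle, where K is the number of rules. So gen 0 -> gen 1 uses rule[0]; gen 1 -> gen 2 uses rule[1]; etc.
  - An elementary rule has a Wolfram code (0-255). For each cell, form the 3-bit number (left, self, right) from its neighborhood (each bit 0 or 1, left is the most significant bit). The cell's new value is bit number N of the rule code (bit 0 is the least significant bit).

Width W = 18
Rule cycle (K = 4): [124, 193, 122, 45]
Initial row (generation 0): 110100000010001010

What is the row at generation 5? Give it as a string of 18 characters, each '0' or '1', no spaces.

Gen 0: 110100000010001010
Gen 1 (rule 124): 111110000011001111
Gen 2 (rule 193): 011110111001000111
Gen 3 (rule 122): 110011101110101101
Gen 4 (rule 45): 100010011001111011
Gen 5 (rule 124): 110011011101001111

Answer: 110011011101001111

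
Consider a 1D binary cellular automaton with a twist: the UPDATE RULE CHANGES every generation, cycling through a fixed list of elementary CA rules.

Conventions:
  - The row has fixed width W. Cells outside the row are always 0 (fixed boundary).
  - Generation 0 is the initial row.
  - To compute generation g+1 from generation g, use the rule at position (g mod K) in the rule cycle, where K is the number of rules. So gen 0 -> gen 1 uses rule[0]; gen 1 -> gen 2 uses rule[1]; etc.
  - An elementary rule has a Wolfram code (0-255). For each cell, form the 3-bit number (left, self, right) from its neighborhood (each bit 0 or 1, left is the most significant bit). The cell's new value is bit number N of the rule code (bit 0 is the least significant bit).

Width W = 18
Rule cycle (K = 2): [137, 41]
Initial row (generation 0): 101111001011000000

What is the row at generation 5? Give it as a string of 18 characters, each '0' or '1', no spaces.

Answer: 110001001000000001

Derivation:
Gen 0: 101111001011000000
Gen 1 (rule 137): 001110000010011111
Gen 2 (rule 41): 101000111000010000
Gen 3 (rule 137): 000010110011000111
Gen 4 (rule 41): 111001100010010100
Gen 5 (rule 137): 110001001000000001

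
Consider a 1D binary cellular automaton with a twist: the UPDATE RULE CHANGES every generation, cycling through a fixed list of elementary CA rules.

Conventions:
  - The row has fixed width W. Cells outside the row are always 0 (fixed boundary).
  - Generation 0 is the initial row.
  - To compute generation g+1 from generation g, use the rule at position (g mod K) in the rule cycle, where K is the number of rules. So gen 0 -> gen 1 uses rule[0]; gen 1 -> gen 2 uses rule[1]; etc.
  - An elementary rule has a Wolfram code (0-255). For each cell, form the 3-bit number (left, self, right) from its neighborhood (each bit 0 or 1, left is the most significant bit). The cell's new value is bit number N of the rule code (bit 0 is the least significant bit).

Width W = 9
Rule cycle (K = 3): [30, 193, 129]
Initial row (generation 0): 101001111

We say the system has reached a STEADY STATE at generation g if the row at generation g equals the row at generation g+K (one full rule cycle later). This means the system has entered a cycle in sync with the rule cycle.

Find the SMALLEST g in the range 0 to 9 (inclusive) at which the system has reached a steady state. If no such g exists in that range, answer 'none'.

Answer: 1

Derivation:
Gen 0: 101001111
Gen 1 (rule 30): 101111000
Gen 2 (rule 193): 000111011
Gen 3 (rule 129): 110010000
Gen 4 (rule 30): 101111000
Gen 5 (rule 193): 000111011
Gen 6 (rule 129): 110010000
Gen 7 (rule 30): 101111000
Gen 8 (rule 193): 000111011
Gen 9 (rule 129): 110010000
Gen 10 (rule 30): 101111000
Gen 11 (rule 193): 000111011
Gen 12 (rule 129): 110010000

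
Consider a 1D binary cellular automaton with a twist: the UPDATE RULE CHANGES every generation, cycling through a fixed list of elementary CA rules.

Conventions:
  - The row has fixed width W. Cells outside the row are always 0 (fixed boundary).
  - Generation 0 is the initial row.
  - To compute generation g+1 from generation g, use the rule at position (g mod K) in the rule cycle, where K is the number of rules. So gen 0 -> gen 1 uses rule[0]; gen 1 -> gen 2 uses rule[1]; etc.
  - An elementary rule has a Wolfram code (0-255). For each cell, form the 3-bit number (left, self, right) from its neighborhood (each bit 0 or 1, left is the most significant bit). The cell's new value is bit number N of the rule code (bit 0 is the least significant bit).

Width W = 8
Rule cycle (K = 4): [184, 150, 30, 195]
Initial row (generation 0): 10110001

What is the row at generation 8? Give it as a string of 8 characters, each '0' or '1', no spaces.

Answer: 01011110

Derivation:
Gen 0: 10110001
Gen 1 (rule 184): 01101000
Gen 2 (rule 150): 10001100
Gen 3 (rule 30): 11011010
Gen 4 (rule 195): 01001000
Gen 5 (rule 184): 00100100
Gen 6 (rule 150): 01111110
Gen 7 (rule 30): 11000001
Gen 8 (rule 195): 01011110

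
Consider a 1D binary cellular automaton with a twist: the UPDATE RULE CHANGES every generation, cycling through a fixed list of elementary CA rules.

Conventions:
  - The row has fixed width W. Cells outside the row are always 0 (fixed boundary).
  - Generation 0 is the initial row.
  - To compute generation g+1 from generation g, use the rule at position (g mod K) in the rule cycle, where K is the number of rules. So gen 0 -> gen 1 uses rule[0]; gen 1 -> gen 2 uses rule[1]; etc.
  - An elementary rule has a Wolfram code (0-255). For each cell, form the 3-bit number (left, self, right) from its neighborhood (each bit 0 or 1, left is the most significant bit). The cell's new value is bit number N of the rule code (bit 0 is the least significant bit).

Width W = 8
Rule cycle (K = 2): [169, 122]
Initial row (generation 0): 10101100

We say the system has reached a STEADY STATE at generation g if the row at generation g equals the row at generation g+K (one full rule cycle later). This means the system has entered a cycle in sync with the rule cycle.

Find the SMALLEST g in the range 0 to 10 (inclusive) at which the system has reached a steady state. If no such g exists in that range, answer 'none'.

Gen 0: 10101100
Gen 1 (rule 169): 01011001
Gen 2 (rule 122): 10111110
Gen 3 (rule 169): 01111100
Gen 4 (rule 122): 11000110
Gen 5 (rule 169): 10010100
Gen 6 (rule 122): 01101010
Gen 7 (rule 169): 01010100
Gen 8 (rule 122): 10101010
Gen 9 (rule 169): 01010100
Gen 10 (rule 122): 10101010
Gen 11 (rule 169): 01010100
Gen 12 (rule 122): 10101010

Answer: 7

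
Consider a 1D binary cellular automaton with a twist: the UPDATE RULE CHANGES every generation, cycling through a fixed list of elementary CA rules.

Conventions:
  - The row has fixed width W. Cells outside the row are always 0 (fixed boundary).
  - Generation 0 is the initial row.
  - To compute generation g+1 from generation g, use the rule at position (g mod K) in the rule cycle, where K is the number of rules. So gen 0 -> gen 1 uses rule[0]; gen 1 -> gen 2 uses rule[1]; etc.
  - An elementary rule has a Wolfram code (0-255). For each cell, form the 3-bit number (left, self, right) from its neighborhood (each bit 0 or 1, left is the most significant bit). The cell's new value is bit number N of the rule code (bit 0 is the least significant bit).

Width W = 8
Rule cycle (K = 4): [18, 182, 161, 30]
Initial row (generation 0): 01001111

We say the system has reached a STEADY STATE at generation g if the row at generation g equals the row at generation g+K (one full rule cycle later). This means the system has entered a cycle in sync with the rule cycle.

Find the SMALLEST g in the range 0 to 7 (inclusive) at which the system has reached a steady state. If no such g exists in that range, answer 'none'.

Gen 0: 01001111
Gen 1 (rule 18): 10110000
Gen 2 (rule 182): 11001000
Gen 3 (rule 161): 00000011
Gen 4 (rule 30): 00000110
Gen 5 (rule 18): 00001001
Gen 6 (rule 182): 00011111
Gen 7 (rule 161): 11001110
Gen 8 (rule 30): 10111001
Gen 9 (rule 18): 00000110
Gen 10 (rule 182): 00001001
Gen 11 (rule 161): 11100000

Answer: none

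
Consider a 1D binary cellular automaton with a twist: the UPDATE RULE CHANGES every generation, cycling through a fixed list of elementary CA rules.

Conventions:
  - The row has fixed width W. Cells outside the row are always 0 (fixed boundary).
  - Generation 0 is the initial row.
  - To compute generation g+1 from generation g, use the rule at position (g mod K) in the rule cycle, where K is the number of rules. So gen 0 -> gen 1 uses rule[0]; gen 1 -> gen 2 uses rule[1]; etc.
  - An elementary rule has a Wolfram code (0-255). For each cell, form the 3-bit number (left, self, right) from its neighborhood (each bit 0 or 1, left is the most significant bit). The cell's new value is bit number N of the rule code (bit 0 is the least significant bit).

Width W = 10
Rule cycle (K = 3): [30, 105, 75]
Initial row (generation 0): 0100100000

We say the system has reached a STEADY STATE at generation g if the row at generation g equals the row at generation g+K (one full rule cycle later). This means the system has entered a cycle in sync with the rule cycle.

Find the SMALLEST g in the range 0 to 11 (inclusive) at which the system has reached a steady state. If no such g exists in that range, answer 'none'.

Answer: none

Derivation:
Gen 0: 0100100000
Gen 1 (rule 30): 1111110000
Gen 2 (rule 105): 1000010111
Gen 3 (rule 75): 0011100101
Gen 4 (rule 30): 0110011101
Gen 5 (rule 105): 0110010110
Gen 6 (rule 75): 1110100110
Gen 7 (rule 30): 1000111101
Gen 8 (rule 105): 0010100110
Gen 9 (rule 75): 1100001110
Gen 10 (rule 30): 1010011001
Gen 11 (rule 105): 0100011000
Gen 12 (rule 75): 1001111011
Gen 13 (rule 30): 1111000010
Gen 14 (rule 105): 1001011000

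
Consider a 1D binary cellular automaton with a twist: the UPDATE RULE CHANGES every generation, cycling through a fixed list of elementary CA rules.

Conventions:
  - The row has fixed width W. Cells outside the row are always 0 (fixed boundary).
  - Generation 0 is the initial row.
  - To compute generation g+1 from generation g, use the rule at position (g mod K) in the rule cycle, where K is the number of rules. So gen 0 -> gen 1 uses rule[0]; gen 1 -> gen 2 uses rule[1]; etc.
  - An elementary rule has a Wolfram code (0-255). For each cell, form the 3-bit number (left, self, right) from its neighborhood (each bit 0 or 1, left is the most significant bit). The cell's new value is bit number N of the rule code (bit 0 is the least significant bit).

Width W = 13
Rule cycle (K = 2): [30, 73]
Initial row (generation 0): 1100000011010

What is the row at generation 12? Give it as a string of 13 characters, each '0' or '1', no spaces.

Gen 0: 1100000011010
Gen 1 (rule 30): 1010000110011
Gen 2 (rule 73): 0000110110011
Gen 3 (rule 30): 0001100101110
Gen 4 (rule 73): 1101100001010
Gen 5 (rule 30): 1001010011011
Gen 6 (rule 73): 0000000011011
Gen 7 (rule 30): 0000000110010
Gen 8 (rule 73): 1111110110000
Gen 9 (rule 30): 1000000101000
Gen 10 (rule 73): 0011110000011
Gen 11 (rule 30): 0110001000110
Gen 12 (rule 73): 0110100010110

Answer: 0110100010110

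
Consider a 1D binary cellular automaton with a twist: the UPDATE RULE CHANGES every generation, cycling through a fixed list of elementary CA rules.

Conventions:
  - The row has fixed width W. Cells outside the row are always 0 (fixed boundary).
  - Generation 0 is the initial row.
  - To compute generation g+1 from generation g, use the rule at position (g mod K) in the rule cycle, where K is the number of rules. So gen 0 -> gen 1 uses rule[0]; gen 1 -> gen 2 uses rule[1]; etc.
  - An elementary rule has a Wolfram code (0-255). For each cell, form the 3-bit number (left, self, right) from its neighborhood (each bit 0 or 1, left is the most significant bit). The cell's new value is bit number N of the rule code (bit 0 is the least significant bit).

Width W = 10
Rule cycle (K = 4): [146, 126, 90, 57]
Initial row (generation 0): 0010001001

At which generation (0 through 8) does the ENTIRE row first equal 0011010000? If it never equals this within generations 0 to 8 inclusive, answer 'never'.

Answer: never

Derivation:
Gen 0: 0010001001
Gen 1 (rule 146): 0101010110
Gen 2 (rule 126): 1111111111
Gen 3 (rule 90): 1000000001
Gen 4 (rule 57): 0111111100
Gen 5 (rule 146): 1011111010
Gen 6 (rule 126): 1110001111
Gen 7 (rule 90): 1011011001
Gen 8 (rule 57): 0110110100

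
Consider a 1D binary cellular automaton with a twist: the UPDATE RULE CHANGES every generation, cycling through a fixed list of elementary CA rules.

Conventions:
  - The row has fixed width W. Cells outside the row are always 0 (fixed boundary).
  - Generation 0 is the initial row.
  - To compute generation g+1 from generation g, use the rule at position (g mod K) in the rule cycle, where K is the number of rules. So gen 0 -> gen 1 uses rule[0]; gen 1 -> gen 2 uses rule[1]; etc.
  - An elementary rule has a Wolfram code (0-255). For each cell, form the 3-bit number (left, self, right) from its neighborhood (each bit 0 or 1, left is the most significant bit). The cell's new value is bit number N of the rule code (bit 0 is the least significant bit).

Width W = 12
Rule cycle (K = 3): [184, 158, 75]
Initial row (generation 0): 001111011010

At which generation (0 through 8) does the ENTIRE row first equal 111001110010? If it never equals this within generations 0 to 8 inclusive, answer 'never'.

Answer: never

Derivation:
Gen 0: 001111011010
Gen 1 (rule 184): 001110110101
Gen 2 (rule 158): 011100100101
Gen 3 (rule 75): 110101001000
Gen 4 (rule 184): 101010100100
Gen 5 (rule 158): 101010111110
Gen 6 (rule 75): 000000100010
Gen 7 (rule 184): 000000010001
Gen 8 (rule 158): 000000111011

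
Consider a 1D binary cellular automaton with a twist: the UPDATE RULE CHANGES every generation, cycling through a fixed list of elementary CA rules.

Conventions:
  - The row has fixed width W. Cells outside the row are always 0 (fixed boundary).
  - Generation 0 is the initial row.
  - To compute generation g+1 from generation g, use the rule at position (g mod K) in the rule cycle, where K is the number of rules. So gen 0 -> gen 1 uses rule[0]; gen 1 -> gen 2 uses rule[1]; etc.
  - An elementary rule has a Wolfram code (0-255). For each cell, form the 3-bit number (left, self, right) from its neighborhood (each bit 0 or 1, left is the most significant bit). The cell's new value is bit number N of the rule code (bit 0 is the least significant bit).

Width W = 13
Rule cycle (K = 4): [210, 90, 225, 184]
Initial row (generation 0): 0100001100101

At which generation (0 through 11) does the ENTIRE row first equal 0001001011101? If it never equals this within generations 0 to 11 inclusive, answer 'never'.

Answer: 11

Derivation:
Gen 0: 0100001100101
Gen 1 (rule 210): 1010010111000
Gen 2 (rule 90): 0001100101100
Gen 3 (rule 225): 1100100010101
Gen 4 (rule 184): 1010010001010
Gen 5 (rule 210): 0001101010001
Gen 6 (rule 90): 0011100001010
Gen 7 (rule 225): 1001101100100
Gen 8 (rule 184): 0101011010010
Gen 9 (rule 210): 1000001001101
Gen 10 (rule 90): 0100010111100
Gen 11 (rule 225): 0001001011101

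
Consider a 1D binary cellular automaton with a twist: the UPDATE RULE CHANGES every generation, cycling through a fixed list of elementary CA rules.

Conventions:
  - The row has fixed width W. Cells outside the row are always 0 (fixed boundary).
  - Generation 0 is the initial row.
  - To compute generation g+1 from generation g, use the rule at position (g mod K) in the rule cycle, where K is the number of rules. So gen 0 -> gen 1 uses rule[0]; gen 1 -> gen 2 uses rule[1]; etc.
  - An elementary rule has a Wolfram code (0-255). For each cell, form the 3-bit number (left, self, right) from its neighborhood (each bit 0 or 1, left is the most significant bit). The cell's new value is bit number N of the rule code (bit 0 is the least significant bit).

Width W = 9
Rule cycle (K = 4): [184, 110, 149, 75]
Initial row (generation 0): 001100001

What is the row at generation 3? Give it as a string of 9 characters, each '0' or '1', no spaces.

Gen 0: 001100001
Gen 1 (rule 184): 001010000
Gen 2 (rule 110): 011110000
Gen 3 (rule 149): 001101111

Answer: 001101111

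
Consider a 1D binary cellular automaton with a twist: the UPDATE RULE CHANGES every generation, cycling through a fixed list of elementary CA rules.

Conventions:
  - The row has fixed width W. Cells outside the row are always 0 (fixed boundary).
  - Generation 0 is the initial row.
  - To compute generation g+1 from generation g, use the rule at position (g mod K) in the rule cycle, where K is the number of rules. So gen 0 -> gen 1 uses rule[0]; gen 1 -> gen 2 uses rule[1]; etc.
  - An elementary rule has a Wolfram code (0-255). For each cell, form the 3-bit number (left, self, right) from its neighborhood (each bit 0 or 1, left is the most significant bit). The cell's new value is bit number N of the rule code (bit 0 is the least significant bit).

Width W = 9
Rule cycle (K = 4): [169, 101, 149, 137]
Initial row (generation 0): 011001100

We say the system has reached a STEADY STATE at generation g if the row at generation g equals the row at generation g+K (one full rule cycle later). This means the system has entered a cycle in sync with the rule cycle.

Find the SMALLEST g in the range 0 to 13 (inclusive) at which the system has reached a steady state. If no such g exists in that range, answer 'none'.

Gen 0: 011001100
Gen 1 (rule 169): 010001001
Gen 2 (rule 101): 010101001
Gen 3 (rule 149): 010101101
Gen 4 (rule 137): 000001000
Gen 5 (rule 169): 111100011
Gen 6 (rule 101): 000101001
Gen 7 (rule 149): 110101101
Gen 8 (rule 137): 100001000
Gen 9 (rule 169): 001100011
Gen 10 (rule 101): 100101001
Gen 11 (rule 149): 110101101
Gen 12 (rule 137): 100001000
Gen 13 (rule 169): 001100011
Gen 14 (rule 101): 100101001
Gen 15 (rule 149): 110101101
Gen 16 (rule 137): 100001000
Gen 17 (rule 169): 001100011

Answer: 7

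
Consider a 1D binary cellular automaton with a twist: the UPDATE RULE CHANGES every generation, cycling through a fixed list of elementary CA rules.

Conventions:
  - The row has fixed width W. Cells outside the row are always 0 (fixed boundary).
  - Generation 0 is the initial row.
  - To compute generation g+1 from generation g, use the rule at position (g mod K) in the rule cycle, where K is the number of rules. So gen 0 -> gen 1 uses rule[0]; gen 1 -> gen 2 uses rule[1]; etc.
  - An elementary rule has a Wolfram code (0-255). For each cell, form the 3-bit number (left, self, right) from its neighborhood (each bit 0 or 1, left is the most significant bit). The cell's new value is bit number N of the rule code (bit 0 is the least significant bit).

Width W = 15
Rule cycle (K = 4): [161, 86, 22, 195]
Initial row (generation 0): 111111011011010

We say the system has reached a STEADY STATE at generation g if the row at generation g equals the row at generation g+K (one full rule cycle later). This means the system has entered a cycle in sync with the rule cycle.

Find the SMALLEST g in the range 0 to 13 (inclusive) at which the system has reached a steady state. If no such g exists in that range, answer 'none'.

Gen 0: 111111011011010
Gen 1 (rule 161): 011110100100100
Gen 2 (rule 86): 100010111111110
Gen 3 (rule 22): 110110000000001
Gen 4 (rule 195): 010010111111110
Gen 5 (rule 161): 000001011111100
Gen 6 (rule 86): 000011000000110
Gen 7 (rule 22): 000100100001001
Gen 8 (rule 195): 111001001110010
Gen 9 (rule 161): 010000000100000
Gen 10 (rule 86): 111000001110000
Gen 11 (rule 22): 000100010001000
Gen 12 (rule 195): 111001100110011
Gen 13 (rule 161): 010000000000000
Gen 14 (rule 86): 111000000000000
Gen 15 (rule 22): 000100000000000
Gen 16 (rule 195): 111001111111111
Gen 17 (rule 161): 010000111111110

Answer: none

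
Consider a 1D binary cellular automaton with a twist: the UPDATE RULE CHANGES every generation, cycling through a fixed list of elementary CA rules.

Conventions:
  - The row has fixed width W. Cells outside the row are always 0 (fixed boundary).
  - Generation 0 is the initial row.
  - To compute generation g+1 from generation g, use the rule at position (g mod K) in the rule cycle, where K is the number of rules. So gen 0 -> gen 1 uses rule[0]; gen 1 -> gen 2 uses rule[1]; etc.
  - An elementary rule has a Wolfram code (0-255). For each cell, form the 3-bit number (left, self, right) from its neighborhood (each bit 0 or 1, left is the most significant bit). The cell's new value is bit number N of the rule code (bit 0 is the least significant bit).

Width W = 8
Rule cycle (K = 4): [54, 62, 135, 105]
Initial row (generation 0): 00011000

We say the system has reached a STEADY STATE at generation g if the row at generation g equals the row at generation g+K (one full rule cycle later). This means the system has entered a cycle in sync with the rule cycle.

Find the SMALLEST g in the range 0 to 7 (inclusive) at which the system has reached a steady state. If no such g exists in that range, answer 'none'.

Gen 0: 00011000
Gen 1 (rule 54): 00100100
Gen 2 (rule 62): 01111110
Gen 3 (rule 135): 10111100
Gen 4 (rule 105): 01100101
Gen 5 (rule 54): 10011111
Gen 6 (rule 62): 11110000
Gen 7 (rule 135): 01100111
Gen 8 (rule 105): 01100101
Gen 9 (rule 54): 10011111
Gen 10 (rule 62): 11110000
Gen 11 (rule 135): 01100111

Answer: 4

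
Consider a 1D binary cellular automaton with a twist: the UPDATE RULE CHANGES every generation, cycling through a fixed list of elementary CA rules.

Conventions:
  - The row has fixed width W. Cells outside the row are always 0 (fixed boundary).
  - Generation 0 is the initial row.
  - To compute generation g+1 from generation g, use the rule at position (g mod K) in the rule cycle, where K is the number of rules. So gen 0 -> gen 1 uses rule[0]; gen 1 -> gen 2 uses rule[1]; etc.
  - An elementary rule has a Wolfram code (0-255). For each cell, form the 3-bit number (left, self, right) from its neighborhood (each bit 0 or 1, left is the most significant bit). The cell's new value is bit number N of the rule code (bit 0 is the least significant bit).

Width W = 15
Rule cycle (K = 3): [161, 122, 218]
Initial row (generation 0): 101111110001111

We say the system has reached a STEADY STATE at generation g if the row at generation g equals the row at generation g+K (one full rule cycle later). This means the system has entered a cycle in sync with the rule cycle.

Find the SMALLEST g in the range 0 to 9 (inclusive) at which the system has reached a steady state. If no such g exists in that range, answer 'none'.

Answer: none

Derivation:
Gen 0: 101111110001111
Gen 1 (rule 161): 010111100100110
Gen 2 (rule 122): 101100111011111
Gen 3 (rule 218): 001111111011111
Gen 4 (rule 161): 100111110101110
Gen 5 (rule 122): 011100011011011
Gen 6 (rule 218): 111110111011011
Gen 7 (rule 161): 011101010100100
Gen 8 (rule 122): 110110101011010
Gen 9 (rule 218): 110110000011001
Gen 10 (rule 161): 001000111000000
Gen 11 (rule 122): 010101101100000
Gen 12 (rule 218): 100001101110000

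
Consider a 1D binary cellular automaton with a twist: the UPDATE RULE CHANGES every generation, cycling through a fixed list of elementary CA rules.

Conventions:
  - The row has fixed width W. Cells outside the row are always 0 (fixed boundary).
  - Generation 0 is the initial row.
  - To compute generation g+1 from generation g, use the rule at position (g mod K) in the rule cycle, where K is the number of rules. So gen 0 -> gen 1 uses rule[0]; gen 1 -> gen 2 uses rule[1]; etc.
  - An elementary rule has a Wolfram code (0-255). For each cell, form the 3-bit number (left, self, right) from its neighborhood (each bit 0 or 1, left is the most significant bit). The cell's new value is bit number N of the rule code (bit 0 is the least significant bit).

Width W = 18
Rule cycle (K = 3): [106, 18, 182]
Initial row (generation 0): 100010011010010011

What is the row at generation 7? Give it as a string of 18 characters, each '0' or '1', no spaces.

Answer: 000010010010011010

Derivation:
Gen 0: 100010011010010011
Gen 1 (rule 106): 000100111100100111
Gen 2 (rule 18): 001011000011011000
Gen 3 (rule 182): 011100100100100100
Gen 4 (rule 106): 110101001001001000
Gen 5 (rule 18): 000000110110110100
Gen 6 (rule 182): 000001001001001110
Gen 7 (rule 106): 000010010010011010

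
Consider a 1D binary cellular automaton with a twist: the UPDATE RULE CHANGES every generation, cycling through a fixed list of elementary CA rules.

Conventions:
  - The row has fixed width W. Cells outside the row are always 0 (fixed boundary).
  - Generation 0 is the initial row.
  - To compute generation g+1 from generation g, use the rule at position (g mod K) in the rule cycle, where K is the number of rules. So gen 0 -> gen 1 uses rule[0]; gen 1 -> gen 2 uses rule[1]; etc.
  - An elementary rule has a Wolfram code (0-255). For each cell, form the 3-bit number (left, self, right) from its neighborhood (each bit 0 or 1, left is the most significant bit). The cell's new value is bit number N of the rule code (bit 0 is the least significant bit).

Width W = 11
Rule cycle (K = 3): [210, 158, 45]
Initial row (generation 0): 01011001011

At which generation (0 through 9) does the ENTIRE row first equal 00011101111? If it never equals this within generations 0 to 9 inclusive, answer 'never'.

Gen 0: 01011001011
Gen 1 (rule 210): 10001110001
Gen 2 (rule 158): 11011101011
Gen 3 (rule 45): 10110011110
Gen 4 (rule 210): 00011101111
Gen 5 (rule 158): 00111001110
Gen 6 (rule 45): 10100001000
Gen 7 (rule 210): 00010010100
Gen 8 (rule 158): 00111110110
Gen 9 (rule 45): 10100001100

Answer: 4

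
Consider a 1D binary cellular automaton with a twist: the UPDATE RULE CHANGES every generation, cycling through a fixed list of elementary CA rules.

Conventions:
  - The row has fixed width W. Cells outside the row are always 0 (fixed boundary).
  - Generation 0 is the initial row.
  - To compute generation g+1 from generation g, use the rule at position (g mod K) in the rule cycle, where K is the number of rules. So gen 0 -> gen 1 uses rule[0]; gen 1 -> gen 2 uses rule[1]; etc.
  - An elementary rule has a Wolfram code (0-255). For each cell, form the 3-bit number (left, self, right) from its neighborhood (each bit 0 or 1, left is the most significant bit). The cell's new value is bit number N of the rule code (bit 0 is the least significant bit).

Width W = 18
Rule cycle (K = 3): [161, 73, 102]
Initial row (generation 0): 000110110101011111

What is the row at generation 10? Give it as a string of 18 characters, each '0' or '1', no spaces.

Answer: 000010010100111111

Derivation:
Gen 0: 000110110101011111
Gen 1 (rule 161): 110001001010101110
Gen 2 (rule 73): 110100000000001010
Gen 3 (rule 102): 011100000000011110
Gen 4 (rule 161): 001001111111001100
Gen 5 (rule 73): 100001000001001101
Gen 6 (rule 102): 100011000011010111
Gen 7 (rule 161): 001000011000101010
Gen 8 (rule 73): 100011011010000000
Gen 9 (rule 102): 100101101110000000
Gen 10 (rule 161): 000010010100111111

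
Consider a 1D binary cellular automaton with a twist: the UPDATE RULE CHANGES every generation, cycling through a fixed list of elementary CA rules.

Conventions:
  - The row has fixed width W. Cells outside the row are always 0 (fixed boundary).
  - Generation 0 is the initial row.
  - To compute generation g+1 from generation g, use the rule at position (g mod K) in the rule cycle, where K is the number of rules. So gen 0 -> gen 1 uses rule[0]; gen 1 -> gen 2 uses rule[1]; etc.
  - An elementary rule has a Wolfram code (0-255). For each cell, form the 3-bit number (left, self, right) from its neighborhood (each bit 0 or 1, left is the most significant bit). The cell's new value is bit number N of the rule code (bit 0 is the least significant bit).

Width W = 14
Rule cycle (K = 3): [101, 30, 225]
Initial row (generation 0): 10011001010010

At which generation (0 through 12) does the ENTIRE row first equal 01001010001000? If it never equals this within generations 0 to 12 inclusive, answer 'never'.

Answer: never

Derivation:
Gen 0: 10011001010010
Gen 1 (rule 101): 10001001110010
Gen 2 (rule 30): 11011111001111
Gen 3 (rule 225): 01101111000111
Gen 4 (rule 101): 00110001010001
Gen 5 (rule 30): 01101011011011
Gen 6 (rule 225): 00110101101101
Gen 7 (rule 101): 10011110110111
Gen 8 (rule 30): 11110000100100
Gen 9 (rule 225): 01110110000001
Gen 10 (rule 101): 00011010111101
Gen 11 (rule 30): 00110010100001
Gen 12 (rule 225): 10010001001100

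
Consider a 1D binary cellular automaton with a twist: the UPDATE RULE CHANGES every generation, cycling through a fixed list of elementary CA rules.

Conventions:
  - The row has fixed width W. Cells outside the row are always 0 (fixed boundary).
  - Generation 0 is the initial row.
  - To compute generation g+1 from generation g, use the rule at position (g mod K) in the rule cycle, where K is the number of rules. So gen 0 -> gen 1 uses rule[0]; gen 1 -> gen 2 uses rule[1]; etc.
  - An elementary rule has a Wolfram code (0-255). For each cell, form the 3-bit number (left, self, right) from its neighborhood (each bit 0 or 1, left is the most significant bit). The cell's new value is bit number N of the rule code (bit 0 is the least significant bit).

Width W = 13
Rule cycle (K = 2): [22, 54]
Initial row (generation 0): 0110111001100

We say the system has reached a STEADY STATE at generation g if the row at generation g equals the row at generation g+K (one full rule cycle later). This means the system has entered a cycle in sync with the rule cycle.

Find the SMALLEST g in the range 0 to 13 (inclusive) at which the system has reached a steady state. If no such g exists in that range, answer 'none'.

Answer: none

Derivation:
Gen 0: 0110111001100
Gen 1 (rule 22): 1000000110010
Gen 2 (rule 54): 1100001001111
Gen 3 (rule 22): 0010011110000
Gen 4 (rule 54): 0111100001000
Gen 5 (rule 22): 1000010011100
Gen 6 (rule 54): 1100111100010
Gen 7 (rule 22): 0011000010111
Gen 8 (rule 54): 0100100111000
Gen 9 (rule 22): 1111111000100
Gen 10 (rule 54): 0000000101110
Gen 11 (rule 22): 0000001100001
Gen 12 (rule 54): 0000010010011
Gen 13 (rule 22): 0000111111100
Gen 14 (rule 54): 0001000000010
Gen 15 (rule 22): 0011100000111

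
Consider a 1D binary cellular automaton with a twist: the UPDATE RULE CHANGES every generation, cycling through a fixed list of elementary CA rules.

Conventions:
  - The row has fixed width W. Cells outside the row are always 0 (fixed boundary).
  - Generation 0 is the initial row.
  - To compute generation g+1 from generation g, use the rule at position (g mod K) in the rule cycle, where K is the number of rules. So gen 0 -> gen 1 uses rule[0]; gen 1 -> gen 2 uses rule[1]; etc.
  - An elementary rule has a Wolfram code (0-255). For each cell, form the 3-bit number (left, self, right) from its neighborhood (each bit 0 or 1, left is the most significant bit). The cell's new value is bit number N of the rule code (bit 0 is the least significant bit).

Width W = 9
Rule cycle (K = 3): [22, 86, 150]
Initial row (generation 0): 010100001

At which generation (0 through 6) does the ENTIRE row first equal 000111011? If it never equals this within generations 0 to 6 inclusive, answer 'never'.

Gen 0: 010100001
Gen 1 (rule 22): 110110011
Gen 2 (rule 86): 010011101
Gen 3 (rule 150): 111101001
Gen 4 (rule 22): 000001111
Gen 5 (rule 86): 000010001
Gen 6 (rule 150): 000111011

Answer: 6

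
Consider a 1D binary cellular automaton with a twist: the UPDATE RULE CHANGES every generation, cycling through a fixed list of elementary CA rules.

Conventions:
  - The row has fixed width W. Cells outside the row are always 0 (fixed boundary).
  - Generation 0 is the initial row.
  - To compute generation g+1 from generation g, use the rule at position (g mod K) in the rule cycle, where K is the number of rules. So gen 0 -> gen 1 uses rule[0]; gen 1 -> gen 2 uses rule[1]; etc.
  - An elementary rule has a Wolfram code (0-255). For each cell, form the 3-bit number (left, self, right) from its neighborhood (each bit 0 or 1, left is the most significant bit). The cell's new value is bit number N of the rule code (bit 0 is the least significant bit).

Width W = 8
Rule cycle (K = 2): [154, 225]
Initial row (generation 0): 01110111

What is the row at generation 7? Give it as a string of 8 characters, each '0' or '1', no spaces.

Gen 0: 01110111
Gen 1 (rule 154): 11100110
Gen 2 (rule 225): 01100010
Gen 3 (rule 154): 11010101
Gen 4 (rule 225): 01101010
Gen 5 (rule 154): 11000001
Gen 6 (rule 225): 01011100
Gen 7 (rule 154): 10011010

Answer: 10011010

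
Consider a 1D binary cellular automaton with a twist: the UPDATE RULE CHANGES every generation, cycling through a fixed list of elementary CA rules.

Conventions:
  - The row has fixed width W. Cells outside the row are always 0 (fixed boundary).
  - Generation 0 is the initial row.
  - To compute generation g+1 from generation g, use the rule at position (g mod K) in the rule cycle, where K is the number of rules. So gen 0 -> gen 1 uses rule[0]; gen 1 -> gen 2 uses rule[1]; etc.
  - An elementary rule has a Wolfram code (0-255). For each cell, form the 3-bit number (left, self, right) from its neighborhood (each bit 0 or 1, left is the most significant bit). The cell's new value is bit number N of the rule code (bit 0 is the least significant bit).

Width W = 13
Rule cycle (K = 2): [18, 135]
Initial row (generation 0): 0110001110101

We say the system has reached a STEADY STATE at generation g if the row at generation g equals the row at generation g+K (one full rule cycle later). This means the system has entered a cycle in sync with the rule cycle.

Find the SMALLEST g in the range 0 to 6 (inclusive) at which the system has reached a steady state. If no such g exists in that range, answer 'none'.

Gen 0: 0110001110101
Gen 1 (rule 18): 1001010000000
Gen 2 (rule 135): 1011010111111
Gen 3 (rule 18): 0000000000000
Gen 4 (rule 135): 1111111111111
Gen 5 (rule 18): 0000000000000
Gen 6 (rule 135): 1111111111111
Gen 7 (rule 18): 0000000000000
Gen 8 (rule 135): 1111111111111

Answer: 3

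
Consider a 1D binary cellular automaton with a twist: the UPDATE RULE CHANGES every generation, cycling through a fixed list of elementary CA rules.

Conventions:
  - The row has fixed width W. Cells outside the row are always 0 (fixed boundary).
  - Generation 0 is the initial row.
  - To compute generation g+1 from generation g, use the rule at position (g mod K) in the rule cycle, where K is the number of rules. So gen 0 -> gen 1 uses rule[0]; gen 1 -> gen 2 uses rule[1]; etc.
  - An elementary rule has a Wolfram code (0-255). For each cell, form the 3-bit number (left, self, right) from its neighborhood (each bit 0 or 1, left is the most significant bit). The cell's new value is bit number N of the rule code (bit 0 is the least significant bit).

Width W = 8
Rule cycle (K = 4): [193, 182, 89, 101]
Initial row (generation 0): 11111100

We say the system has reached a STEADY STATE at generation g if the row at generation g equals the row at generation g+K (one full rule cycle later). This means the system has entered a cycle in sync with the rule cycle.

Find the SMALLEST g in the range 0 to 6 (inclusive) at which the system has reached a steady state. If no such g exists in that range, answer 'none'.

Gen 0: 11111100
Gen 1 (rule 193): 01111101
Gen 2 (rule 182): 10111011
Gen 3 (rule 89): 00101011
Gen 4 (rule 101): 10111101
Gen 5 (rule 193): 00011100
Gen 6 (rule 182): 00101010
Gen 7 (rule 89): 10000001
Gen 8 (rule 101): 10111101
Gen 9 (rule 193): 00011100
Gen 10 (rule 182): 00101010

Answer: 4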